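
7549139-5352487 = 2196652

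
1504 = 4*376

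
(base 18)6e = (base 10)122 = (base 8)172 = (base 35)3h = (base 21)5h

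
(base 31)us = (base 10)958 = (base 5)12313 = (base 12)67a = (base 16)3be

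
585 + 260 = 845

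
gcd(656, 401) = 1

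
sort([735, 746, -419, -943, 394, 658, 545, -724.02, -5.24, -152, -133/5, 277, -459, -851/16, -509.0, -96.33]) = [-943, -724.02, -509.0, -459, -419, -152, -96.33, -851/16, -133/5, -5.24, 277, 394, 545, 658, 735, 746]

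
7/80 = 0.0875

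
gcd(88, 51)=1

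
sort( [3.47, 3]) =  [3, 3.47]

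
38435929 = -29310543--67746472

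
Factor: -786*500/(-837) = 2^3*3^(-2)*5^3*31^(-1)*131^1 = 131000/279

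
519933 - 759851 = -239918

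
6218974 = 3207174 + 3011800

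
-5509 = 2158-7667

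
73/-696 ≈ -0.105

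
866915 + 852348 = 1719263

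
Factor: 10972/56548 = 13^1 * 67^(-1) = 13/67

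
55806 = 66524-10718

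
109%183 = 109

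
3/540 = 1/180 ≈ 0.00556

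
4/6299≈0.000635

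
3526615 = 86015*41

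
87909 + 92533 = 180442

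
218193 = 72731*3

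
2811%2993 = 2811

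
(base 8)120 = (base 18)48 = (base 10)80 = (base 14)5a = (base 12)68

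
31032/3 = 10344 = 10344.00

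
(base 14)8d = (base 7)236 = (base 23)5a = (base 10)125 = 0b1111101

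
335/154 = 2 + 27/154 ≈ 2.18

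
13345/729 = 18 + 223/729 ≈ 18.31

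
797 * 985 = 785045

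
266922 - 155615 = 111307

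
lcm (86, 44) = 1892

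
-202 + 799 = 597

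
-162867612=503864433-666732045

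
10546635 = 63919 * 165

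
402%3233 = 402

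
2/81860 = 1/40930 ≈ 0.0000244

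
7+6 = 13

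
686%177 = 155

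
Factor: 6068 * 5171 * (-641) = -1 * 2^2 * 37^1 * 41^1 * 641^1 * 5171^1 = -20113059548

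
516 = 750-234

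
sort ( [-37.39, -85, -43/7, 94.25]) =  [-85, -37.39, -43/7, 94.25]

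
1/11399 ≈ 0.0000877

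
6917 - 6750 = 167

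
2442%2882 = 2442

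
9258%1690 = 808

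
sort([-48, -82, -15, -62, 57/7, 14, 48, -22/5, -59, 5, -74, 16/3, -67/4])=[-82, -74, -62, -59, -48, -67/4, -15, -22/5, 5, 16/3, 57/7, 14, 48]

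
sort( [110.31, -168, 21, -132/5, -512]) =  [-512, -168, -132/5, 21, 110.31]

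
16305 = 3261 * 5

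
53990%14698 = 9896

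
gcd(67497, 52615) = 1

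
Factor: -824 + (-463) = -1 * 3^2 * 11^1 * 13^1 = -1287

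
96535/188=513 + 91/188 ≈ 513.48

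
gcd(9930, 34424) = 662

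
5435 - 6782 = -1347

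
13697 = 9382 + 4315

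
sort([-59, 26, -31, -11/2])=[-59, -31, -11/2, 26]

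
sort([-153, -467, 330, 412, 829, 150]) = [-467, -153, 150, 330, 412, 829]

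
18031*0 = 0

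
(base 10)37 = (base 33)14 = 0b100101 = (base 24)1d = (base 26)1b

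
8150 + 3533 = 11683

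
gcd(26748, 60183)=6687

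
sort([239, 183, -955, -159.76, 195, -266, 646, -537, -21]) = [-955, -537, -266, -159.76, -21, 183, 195, 239, 646]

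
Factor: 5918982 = 2^1 * 3^1 * 986497^1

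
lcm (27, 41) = 1107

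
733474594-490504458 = 242970136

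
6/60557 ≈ 0.0000991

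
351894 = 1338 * 263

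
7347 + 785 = 8132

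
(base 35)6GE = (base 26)BIK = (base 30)8O4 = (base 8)17364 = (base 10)7924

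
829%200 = 29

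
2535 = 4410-1875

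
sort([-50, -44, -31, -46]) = [-50, -46, -44, -31]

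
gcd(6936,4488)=408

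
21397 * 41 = 877277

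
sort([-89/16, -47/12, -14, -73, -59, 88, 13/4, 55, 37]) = [-73, -59, -14, -89/16, -47/12, 13/4, 37, 55, 88]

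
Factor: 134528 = 2^7 * 1051^1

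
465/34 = 13 + 23/34 ≈ 13.68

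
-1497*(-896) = 1341312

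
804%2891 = 804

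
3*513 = 1539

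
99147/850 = 116 + 547/850 ≈ 116.64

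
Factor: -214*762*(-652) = 2^4*3^1*107^1*127^1*163^1 = 106320336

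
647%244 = 159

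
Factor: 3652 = 2^2*11^1*83^1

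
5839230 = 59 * 98970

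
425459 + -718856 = -293397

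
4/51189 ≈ 0.0000781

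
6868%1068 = 460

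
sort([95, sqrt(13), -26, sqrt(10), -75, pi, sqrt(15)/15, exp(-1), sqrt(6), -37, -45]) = [-75, -45, -37, -26, sqrt(15)/15, exp(-1), sqrt(6), pi, sqrt(10), sqrt(13), 95]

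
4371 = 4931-560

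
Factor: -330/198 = -1 * 3^(-1) * 5^1 = -5/3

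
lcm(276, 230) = 1380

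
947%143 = 89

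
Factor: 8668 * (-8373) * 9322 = -1 * 2^3 * 3^1 * 11^1 * 59^1 * 79^1 * 197^1 * 2791^1 = -676564322808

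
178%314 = 178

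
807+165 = 972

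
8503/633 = 13 + 274/633 ≈ 13.43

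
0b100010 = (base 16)22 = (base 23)1b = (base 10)34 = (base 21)1d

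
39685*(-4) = -158740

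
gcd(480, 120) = 120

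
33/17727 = 11/5909 ≈ 0.00186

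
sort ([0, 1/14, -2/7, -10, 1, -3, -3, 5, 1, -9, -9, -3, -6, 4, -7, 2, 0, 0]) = [-10, -9, -9, -7, -6, -3, -3, -3, -2/7, 0, 0, 0, 1/14, 1, 1, 2, 4, 5]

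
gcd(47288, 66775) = 1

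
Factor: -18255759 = -1*3^1*1913^1*3181^1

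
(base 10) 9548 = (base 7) 36560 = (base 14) 36a0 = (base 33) 8pb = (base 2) 10010101001100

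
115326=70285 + 45041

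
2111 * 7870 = 16613570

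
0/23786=0=0.00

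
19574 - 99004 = -79430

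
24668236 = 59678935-35010699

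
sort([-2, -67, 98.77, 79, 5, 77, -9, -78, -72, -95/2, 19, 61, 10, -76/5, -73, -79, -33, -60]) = [-79, -78, -73, -72, -67, -60, -95/2, -33, -76/5, -9, -2, 5, 10, 19, 61, 77, 79, 98.77]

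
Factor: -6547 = -1 * 6547^1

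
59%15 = 14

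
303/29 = 10 + 13/29 ≈ 10.45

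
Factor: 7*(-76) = -1*2^2*7^1*19^1 = -532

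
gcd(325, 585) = 65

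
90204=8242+81962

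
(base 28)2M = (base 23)39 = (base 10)78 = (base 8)116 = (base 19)42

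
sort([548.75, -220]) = [-220, 548.75]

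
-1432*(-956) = 1368992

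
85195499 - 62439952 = 22755547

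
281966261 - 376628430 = -94662169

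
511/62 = 8 + 15/62 ≈ 8.24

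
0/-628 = 0 = 0.00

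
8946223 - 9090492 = -144269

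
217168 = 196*1108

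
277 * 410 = 113570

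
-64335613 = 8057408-72393021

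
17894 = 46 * 389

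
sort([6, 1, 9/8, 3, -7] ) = [-7, 1, 9/8, 3, 6] 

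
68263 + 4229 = 72492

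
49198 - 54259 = -5061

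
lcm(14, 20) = 140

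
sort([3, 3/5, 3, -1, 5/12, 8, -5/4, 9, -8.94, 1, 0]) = [-8.94, -5/4, -1, 0, 5/12, 3/5, 1, 3, 3, 8, 9]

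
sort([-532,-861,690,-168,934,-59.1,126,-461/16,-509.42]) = [-861,-532,-509.42,-168,-59.1,-461/16,126,690,934]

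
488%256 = 232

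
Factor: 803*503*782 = 2^1*11^1*17^1*23^1*73^1*503^1 = 315856838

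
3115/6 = 519 + 1/6 ≈ 519.17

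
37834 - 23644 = 14190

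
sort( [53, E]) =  [E, 53]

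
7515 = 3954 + 3561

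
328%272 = 56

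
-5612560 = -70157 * 80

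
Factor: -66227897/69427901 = -1 * 137^ (-1) * 506773^ (-1) * 66227897^1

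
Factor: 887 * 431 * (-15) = -1 * 3^1 * 5^1 * 431^1 * 887^1 = -5734455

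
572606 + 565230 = 1137836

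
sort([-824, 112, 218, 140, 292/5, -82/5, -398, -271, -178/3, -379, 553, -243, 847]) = [-824, -398, -379, -271, -243, -178/3, -82/5, 292/5, 112, 140, 218, 553, 847]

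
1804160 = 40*45104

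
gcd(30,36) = 6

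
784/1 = 784 = 784.00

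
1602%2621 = 1602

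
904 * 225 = 203400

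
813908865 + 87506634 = 901415499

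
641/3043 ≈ 0.211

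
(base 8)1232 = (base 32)kq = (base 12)476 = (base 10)666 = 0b1010011010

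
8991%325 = 216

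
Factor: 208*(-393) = -1*2^4*3^1*13^1*131^1 = -81744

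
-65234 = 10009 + -75243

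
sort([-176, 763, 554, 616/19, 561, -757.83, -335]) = [-757.83, -335, -176, 616/19, 554, 561, 763]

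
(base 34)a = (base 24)a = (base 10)10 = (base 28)a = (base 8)12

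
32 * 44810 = 1433920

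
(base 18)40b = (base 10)1307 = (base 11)a89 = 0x51b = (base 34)14f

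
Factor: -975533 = -1*13^1*75041^1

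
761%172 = 73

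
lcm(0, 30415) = 0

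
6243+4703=10946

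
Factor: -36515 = -1 * 5^1 * 67^1 * 109^1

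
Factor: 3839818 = 2^1*101^1*19009^1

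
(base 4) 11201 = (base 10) 353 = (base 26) df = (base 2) 101100001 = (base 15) 188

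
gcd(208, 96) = 16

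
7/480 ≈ 0.0146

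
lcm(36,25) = 900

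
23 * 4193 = 96439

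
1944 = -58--2002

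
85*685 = 58225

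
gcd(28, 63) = 7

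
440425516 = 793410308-352984792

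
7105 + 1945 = 9050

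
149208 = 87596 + 61612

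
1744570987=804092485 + 940478502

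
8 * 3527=28216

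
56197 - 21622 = 34575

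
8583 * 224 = 1922592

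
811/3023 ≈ 0.268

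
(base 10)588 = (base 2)1001001100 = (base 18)1ec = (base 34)ha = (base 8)1114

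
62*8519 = 528178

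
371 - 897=-526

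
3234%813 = 795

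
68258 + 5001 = 73259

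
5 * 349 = 1745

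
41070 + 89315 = 130385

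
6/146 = 3/73 ≈ 0.0411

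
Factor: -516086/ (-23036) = 2^ (-1) * 13^ (-1) * 17^1 * 43^1 * 353^1 * 443^ (-1) = 258043/11518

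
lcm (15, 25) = 75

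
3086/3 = 1028 + 2/3 ≈ 1028.67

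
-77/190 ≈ -0.405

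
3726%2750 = 976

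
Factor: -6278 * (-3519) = 2^1 * 3^2 * 17^1 * 23^1 * 43^1 * 73^1 = 22092282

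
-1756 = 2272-4028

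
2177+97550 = 99727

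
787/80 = 9 + 67/80 ≈ 9.84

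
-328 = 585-913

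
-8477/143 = -59-40/143 ≈ -59.28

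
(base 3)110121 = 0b101010100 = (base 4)11110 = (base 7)664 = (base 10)340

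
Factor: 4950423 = 3^3*183349^1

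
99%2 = 1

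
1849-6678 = -4829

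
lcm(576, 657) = 42048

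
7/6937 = 1/991 ≈ 0.00101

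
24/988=6/247 ≈ 0.0243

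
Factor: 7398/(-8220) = -1*2^(-1)*3^2*5^(-1) = -9/10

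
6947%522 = 161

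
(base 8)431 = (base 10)281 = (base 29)9k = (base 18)fb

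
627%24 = 3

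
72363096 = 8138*8892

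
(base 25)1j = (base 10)44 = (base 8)54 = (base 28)1g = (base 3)1122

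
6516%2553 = 1410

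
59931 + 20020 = 79951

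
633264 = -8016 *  (-79)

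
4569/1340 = 3 + 549/1340 ≈ 3.41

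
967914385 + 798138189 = 1766052574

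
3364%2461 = 903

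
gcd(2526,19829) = 1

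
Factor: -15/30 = -1 * 2^(-1) = -1/2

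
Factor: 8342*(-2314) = -1*2^2*13^1*43^1*89^1*97^1 = -19303388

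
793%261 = 10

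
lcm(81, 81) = 81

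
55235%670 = 295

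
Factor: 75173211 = 3^3*103^1*27031^1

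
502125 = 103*4875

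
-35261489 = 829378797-864640286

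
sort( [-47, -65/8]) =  [-47, -65/8]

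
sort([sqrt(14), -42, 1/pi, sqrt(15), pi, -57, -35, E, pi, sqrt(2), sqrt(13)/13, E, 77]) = [-57, -42, -35, sqrt(13)/13, 1/pi, sqrt(2), E, E, pi, pi, sqrt(14), sqrt(15), 77]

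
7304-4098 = 3206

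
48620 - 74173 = -25553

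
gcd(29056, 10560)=64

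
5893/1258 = 4+861/1258 ≈ 4.68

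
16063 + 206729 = 222792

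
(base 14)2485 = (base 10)6389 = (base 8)14365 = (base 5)201024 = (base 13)2ba6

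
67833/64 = 1059 + 57/64 ≈ 1059.89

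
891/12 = 297/4 = 74.25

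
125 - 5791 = -5666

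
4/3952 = 1/988 ≈ 0.00101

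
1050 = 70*15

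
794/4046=397/2023 ≈ 0.196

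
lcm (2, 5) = 10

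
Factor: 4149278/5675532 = 2^(-1) * 3^(-1) * 7^1 * 29^(-1) * 47^(-1) * 347^(-1) * 296377^1 = 2074639/2837766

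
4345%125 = 95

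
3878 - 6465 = -2587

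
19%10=9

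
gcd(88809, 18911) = 1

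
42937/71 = 604 + 53/71 ≈ 604.75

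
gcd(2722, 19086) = 2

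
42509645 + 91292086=133801731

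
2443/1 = 2443 = 2443.00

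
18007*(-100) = -1800700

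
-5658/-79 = 71 + 49/79 ≈ 71.62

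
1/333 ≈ 0.00300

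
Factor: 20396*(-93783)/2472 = -1*2^(-1)*43^1*103^(-1)*727^1*5099^1 = -159399839/206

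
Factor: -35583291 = -1*3^2*3953699^1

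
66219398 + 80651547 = 146870945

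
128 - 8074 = -7946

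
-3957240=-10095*392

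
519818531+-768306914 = -248488383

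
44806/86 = 521 = 521.00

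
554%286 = 268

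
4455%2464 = 1991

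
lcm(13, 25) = 325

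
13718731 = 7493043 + 6225688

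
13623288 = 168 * 81091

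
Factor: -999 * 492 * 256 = -1 * 2^10 * 3^4 * 37^1 * 41^1 = -125826048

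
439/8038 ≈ 0.0546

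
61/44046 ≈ 0.00138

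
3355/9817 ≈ 0.342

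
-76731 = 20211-96942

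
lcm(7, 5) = 35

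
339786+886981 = 1226767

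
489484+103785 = 593269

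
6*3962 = 23772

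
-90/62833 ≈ -0.00143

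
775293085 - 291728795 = 483564290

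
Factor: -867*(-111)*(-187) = -1*3^2*11^1*17^3*37^1 = -17996319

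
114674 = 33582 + 81092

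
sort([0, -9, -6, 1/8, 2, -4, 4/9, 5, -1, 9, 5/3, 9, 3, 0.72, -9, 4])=[-9, -9, -6, -4, -1, 0, 1/8, 4/9, 0.72, 5/3, 2, 3, 4, 5, 9, 9]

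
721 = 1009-288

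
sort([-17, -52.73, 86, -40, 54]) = [-52.73, -40, -17, 54, 86]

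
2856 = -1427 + 4283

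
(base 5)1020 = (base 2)10000111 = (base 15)90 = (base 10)135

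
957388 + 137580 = 1094968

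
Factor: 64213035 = 3^1 * 5^1 * 163^1 * 26263^1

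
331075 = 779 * 425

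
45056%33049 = 12007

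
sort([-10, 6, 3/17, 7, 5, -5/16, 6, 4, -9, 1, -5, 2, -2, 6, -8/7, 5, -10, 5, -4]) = [-10, -10, -9, -5, -4, -2, -8/7, -5/16, 3/17, 1, 2, 4, 5, 5, 5, 6, 6, 6, 7]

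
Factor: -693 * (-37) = 3^2 * 7^1 * 11^1 * 37^1 = 25641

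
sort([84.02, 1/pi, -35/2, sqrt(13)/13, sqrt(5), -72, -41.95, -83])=[-83, -72, -41.95, -35/2, sqrt(13)/13, 1/pi, sqrt(5), 84.02]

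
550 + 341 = 891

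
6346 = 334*19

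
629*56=35224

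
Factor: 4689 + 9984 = 3^1 * 67^1 * 73^1 = 14673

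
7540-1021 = 6519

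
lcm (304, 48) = 912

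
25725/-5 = -5145 = -5145.00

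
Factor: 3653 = 13^1 * 281^1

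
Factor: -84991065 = -1*3^1*5^1*53^1*106907^1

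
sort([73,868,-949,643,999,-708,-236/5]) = [-949,-708,-236/5,73,643,868,999]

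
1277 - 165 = 1112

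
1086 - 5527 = -4441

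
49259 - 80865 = -31606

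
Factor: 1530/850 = 3^2*5^(-1) = 9/5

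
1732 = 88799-87067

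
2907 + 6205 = 9112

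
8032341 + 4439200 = 12471541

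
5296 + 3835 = 9131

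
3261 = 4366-1105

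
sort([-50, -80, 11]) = [-80, -50, 11]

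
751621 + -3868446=-3116825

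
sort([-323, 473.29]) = [-323, 473.29]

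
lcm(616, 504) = 5544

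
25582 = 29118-3536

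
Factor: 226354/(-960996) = -1*2^(-1)*3^(-1)*53^(-1)*1511^(-1)*113177^1 = -113177/480498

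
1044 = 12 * 87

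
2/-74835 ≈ -0.0000267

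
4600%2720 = 1880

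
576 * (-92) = -52992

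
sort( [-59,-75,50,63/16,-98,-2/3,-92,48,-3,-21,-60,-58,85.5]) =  [-98,-92,-75,-60,-59,-58,-21,-3,-2/3,63/16,48,50,85.5]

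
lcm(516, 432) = 18576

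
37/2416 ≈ 0.0153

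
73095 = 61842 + 11253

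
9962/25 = 398 + 12/25 = 398.48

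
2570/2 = 1285 = 1285.00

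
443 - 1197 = -754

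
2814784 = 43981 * 64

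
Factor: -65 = -1*5^1*13^1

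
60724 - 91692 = -30968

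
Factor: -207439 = -1 * 283^1 * 733^1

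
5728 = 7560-1832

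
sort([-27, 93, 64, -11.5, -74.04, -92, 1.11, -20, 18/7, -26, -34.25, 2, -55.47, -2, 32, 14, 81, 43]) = [-92, -74.04, -55.47, -34.25, -27, -26, -20, -11.5, -2, 1.11, 2, 18/7, 14, 32, 43, 64, 81, 93]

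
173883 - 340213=-166330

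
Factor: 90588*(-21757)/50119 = -1*2^2*3^1*7549^1*21757^1*50119^(-1) = -1970923116/50119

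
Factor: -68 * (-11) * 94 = 2^3 * 11^1 * 17^1 * 47^1 = 70312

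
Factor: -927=-1 * 3^2 * 103^1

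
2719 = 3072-353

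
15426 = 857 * 18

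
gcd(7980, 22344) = 1596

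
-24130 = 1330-25460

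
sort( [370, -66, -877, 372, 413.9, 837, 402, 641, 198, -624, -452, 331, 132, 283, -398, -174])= [-877, -624, -452, -398, -174, -66, 132, 198, 283, 331, 370, 372, 402, 413.9, 641, 837]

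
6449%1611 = 5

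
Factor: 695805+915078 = 3^2*178987^1 = 1610883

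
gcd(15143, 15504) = 19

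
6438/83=77 + 47/83 ≈ 77.57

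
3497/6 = 582 + 5/6 ≈ 582.83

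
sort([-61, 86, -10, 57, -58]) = [-61, -58, -10, 57, 86]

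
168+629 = 797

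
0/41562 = 0 = 0.00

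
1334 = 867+467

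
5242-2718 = 2524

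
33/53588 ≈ 0.000616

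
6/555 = 2/185 ≈ 0.0108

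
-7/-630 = 1/90 ≈ 0.0111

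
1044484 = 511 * 2044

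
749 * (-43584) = -32644416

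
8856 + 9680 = 18536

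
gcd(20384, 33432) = 56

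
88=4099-4011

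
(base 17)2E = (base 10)48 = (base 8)60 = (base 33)1F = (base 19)2A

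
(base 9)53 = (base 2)110000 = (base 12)40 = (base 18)2c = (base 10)48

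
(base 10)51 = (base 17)30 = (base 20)2b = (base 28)1n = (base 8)63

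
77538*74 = 5737812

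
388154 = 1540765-1152611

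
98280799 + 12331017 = 110611816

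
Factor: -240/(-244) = 2^2*3^1*5^1*61^(-1) = 60/61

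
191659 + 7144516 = 7336175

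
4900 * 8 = 39200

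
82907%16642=16339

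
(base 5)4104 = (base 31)h2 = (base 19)18g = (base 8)1021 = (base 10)529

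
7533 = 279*27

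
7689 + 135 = 7824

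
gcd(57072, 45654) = 6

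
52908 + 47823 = 100731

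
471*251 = 118221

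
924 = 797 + 127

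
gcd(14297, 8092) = 17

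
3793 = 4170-377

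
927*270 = 250290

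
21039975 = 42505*495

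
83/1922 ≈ 0.0432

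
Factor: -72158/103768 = -1*2^(-2)*7^(-1)*17^(-1)*331^1 = -331/476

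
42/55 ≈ 0.764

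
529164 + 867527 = 1396691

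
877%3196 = 877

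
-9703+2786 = -6917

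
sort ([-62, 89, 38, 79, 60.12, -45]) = [-62, -45, 38, 60.12, 79, 89]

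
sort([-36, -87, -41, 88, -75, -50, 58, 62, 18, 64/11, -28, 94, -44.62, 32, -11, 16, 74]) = [-87, -75, -50, -44.62, -41, -36, -28, -11, 64/11, 16, 18, 32, 58, 62, 74, 88, 94]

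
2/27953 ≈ 0.0000715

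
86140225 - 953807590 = -867667365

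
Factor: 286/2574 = 3^(-2) = 1/9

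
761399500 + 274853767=1036253267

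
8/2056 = 1/257 ≈ 0.00389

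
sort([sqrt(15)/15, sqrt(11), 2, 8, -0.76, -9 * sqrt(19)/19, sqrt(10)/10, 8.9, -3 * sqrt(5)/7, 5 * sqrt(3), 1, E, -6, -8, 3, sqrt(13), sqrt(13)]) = [-8, -6, -9 * sqrt(19)/19, -3 * sqrt(5)/7, -0.76, sqrt(15)/15, sqrt(10)/10, 1, 2, E, 3, sqrt(11), sqrt(13), sqrt(13), 8, 5 * sqrt(3), 8.9]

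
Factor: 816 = 2^4*3^1*17^1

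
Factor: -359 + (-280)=-1 * 3^2 * 71^1=-639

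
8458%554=148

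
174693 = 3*58231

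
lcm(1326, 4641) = 9282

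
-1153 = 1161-2314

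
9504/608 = 297/19 ≈ 15.63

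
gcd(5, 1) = 1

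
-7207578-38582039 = -45789617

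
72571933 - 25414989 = 47156944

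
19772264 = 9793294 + 9978970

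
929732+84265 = 1013997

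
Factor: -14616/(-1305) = 2^3 * 5^(-1) * 7^1 = 56/5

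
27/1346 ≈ 0.0201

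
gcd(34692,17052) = 588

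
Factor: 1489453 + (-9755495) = -1*2^1*101^1*151^1*271^1 = -8266042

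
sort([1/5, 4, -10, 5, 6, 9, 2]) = [-10, 1/5, 2, 4, 5, 6, 9]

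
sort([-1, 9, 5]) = [-1, 5, 9]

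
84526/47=1798 + 20/47≈1798.43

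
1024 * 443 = 453632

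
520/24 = 65/3 ≈ 21.67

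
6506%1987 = 545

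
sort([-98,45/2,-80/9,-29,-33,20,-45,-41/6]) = [-98,-45,-33,-29,-80/9,-41/6,20,45/2]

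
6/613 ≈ 0.00979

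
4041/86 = 46 + 85/86 ≈ 46.99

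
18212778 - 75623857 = -57411079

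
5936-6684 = -748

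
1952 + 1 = 1953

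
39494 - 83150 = -43656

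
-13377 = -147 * 91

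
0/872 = 0 = 0.00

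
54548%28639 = 25909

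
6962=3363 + 3599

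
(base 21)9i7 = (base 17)f12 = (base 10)4354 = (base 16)1102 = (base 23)857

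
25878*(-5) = -129390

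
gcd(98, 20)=2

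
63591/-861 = -73 - 6/7 ≈ -73.86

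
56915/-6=-9485 - 5/6 ≈ -9485.83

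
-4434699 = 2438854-6873553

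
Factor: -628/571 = -1*2^2*157^1*571^ (-1)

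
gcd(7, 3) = 1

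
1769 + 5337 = 7106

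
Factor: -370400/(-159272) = 2^2 * 5^2 * 43^(-1) = 100/43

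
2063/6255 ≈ 0.330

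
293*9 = 2637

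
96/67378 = 48/33689≈0.00142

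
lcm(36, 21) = 252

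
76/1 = 76 = 76.00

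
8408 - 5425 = 2983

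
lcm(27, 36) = 108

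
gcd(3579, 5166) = 3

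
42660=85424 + -42764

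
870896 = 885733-14837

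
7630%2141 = 1207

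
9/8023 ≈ 0.00112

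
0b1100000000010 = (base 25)9kl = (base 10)6146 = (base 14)2350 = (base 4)1200002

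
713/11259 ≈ 0.0633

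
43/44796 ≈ 0.000960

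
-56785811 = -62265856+5480045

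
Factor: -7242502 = -1*2^1*3621251^1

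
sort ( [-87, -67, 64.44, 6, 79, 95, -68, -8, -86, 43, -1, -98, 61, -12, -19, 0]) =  [-98, -87, -86, -68, -67, -19, -12, -8, -1, 0, 6, 43, 61, 64.44, 79, 95]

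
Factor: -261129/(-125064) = 2^(-3)*3^(-3)*11^1*41^1 = 451/216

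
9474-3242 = 6232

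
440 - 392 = 48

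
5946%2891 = 164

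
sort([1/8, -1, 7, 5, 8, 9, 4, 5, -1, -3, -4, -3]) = [-4, -3, -3, -1, -1, 1/8, 4, 5, 5, 7, 8, 9]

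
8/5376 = 1/672 ≈ 0.00149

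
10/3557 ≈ 0.00281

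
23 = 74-51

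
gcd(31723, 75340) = 1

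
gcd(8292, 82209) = 3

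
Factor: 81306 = 2^1 * 3^2 * 4517^1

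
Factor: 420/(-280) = -1*2^(-1)*3^1 = -3/2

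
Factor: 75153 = 3^1*13^1*41^1*47^1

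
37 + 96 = 133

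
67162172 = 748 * 89789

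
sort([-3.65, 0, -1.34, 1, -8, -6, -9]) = [-9, -8, -6, -3.65, -1.34, 0, 1]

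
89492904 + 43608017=133100921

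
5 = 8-3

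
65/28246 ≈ 0.00230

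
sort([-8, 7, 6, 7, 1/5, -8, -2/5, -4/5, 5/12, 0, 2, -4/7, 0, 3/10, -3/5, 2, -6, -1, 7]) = [-8, -8, -6, -1, -4/5, -3/5, -4/7, -2/5, 0, 0, 1/5, 3/10, 5/12, 2, 2, 6, 7, 7, 7]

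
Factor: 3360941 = 3360941^1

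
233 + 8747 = 8980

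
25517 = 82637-57120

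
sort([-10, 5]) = [-10, 5]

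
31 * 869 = 26939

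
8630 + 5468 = 14098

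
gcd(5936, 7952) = 112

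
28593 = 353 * 81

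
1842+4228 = 6070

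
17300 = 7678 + 9622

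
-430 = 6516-6946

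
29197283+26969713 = 56166996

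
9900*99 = 980100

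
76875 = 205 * 375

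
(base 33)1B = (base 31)1D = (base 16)2C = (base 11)40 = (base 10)44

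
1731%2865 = 1731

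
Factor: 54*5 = 2^1*3^3*5^1 = 270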